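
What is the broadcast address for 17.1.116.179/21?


Network: 17.1.112.0/21
Host bits = 11
Set all host bits to 1:
Broadcast: 17.1.119.255


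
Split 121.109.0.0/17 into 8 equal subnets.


New prefix = 17 + 3 = 20
Each subnet has 4096 addresses
  121.109.0.0/20
  121.109.16.0/20
  121.109.32.0/20
  121.109.48.0/20
  121.109.64.0/20
  121.109.80.0/20
  121.109.96.0/20
  121.109.112.0/20
Subnets: 121.109.0.0/20, 121.109.16.0/20, 121.109.32.0/20, 121.109.48.0/20, 121.109.64.0/20, 121.109.80.0/20, 121.109.96.0/20, 121.109.112.0/20


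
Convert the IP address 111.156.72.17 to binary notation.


111 = 01101111
156 = 10011100
72 = 01001000
17 = 00010001
Binary: 01101111.10011100.01001000.00010001


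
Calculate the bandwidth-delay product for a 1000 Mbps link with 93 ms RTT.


BDP = bandwidth * RTT
= 1000 Mbps * 93 ms
= 1000 * 1e6 * 93 / 1000 bits
= 93000000 bits
= 11625000 bytes
= 11352.5391 KB
BDP = 93000000 bits (11625000 bytes)


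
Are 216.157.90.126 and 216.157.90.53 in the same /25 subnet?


Mask: 255.255.255.128
216.157.90.126 AND mask = 216.157.90.0
216.157.90.53 AND mask = 216.157.90.0
Yes, same subnet (216.157.90.0)


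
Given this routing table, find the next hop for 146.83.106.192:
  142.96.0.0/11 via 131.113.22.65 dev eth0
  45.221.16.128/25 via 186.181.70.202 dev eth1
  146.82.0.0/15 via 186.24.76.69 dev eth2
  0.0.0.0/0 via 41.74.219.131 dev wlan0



Longest prefix match for 146.83.106.192:
  /11 142.96.0.0: no
  /25 45.221.16.128: no
  /15 146.82.0.0: MATCH
  /0 0.0.0.0: MATCH
Selected: next-hop 186.24.76.69 via eth2 (matched /15)


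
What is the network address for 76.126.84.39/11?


IP:   01001100.01111110.01010100.00100111
Mask: 11111111.11100000.00000000.00000000
AND operation:
Net:  01001100.01100000.00000000.00000000
Network: 76.96.0.0/11


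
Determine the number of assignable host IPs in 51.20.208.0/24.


Host bits = 32 - 24 = 8
Total addresses = 2^8 = 256
Usable = total - 2 (network and broadcast)
Usable hosts: 254


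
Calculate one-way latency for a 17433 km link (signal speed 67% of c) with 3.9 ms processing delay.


Speed = 0.67 * 3e5 km/s = 201000 km/s
Propagation delay = 17433 / 201000 = 0.0867 s = 86.7313 ms
Processing delay = 3.9 ms
Total one-way latency = 90.6313 ms


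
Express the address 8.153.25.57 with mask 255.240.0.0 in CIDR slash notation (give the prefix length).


Binary: 11111111.11110000.00000000.00000000
Count leading 1s
Prefix: /12


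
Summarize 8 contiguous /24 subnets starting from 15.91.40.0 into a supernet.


Original prefix: /24
Number of subnets: 8 = 2^3
New prefix = 24 - 3 = 21
Supernet: 15.91.40.0/21


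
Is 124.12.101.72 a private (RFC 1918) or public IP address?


RFC 1918 private ranges:
  10.0.0.0/8 (10.0.0.0 - 10.255.255.255)
  172.16.0.0/12 (172.16.0.0 - 172.31.255.255)
  192.168.0.0/16 (192.168.0.0 - 192.168.255.255)
Public (not in any RFC 1918 range)


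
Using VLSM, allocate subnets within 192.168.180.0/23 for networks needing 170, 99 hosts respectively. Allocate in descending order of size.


170 hosts -> /24 (254 usable): 192.168.180.0/24
99 hosts -> /25 (126 usable): 192.168.181.0/25
Allocation: 192.168.180.0/24 (170 hosts, 254 usable); 192.168.181.0/25 (99 hosts, 126 usable)


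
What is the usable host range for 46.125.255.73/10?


Network: 46.64.0.0
Broadcast: 46.127.255.255
First usable = network + 1
Last usable = broadcast - 1
Range: 46.64.0.1 to 46.127.255.254


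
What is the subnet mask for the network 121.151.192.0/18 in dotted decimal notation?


/18 means 18 network bits, 14 host bits
Binary: 11111111111111111100000000000000
Mask: 255.255.192.0


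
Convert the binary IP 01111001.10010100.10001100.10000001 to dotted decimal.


01111001 = 121
10010100 = 148
10001100 = 140
10000001 = 129
IP: 121.148.140.129


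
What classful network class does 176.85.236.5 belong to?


First octet: 176
Binary: 10110000
10xxxxxx -> Class B (128-191)
Class B, default mask 255.255.0.0 (/16)


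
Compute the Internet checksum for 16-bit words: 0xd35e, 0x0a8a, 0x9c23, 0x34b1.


Sum all words (with carry folding):
+ 0xd35e = 0xd35e
+ 0x0a8a = 0xdde8
+ 0x9c23 = 0x7a0c
+ 0x34b1 = 0xaebd
One's complement: ~0xaebd
Checksum = 0x5142


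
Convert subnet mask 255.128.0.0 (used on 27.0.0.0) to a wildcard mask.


Subnet mask: 255.128.0.0
Wildcard = 255.255.255.255 - subnet mask
255 - 255 = 0
255 - 128 = 127
255 - 0 = 255
255 - 0 = 255
Wildcard: 0.127.255.255


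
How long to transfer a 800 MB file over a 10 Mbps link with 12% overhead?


Effective throughput = 10 * (1 - 12/100) = 8.8 Mbps
File size in Mb = 800 * 8 = 6400 Mb
Time = 6400 / 8.8
Time = 727.2727 seconds


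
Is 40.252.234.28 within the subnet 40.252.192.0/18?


Subnet network: 40.252.192.0
Test IP AND mask: 40.252.192.0
Yes, 40.252.234.28 is in 40.252.192.0/18


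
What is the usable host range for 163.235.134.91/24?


Network: 163.235.134.0
Broadcast: 163.235.134.255
First usable = network + 1
Last usable = broadcast - 1
Range: 163.235.134.1 to 163.235.134.254


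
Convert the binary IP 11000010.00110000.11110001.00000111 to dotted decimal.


11000010 = 194
00110000 = 48
11110001 = 241
00000111 = 7
IP: 194.48.241.7


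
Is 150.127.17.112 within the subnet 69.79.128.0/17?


Subnet network: 69.79.128.0
Test IP AND mask: 150.127.0.0
No, 150.127.17.112 is not in 69.79.128.0/17


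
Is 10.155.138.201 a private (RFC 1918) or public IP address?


RFC 1918 private ranges:
  10.0.0.0/8 (10.0.0.0 - 10.255.255.255)
  172.16.0.0/12 (172.16.0.0 - 172.31.255.255)
  192.168.0.0/16 (192.168.0.0 - 192.168.255.255)
Private (in 10.0.0.0/8)


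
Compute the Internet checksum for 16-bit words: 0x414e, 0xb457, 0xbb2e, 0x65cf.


Sum all words (with carry folding):
+ 0x414e = 0x414e
+ 0xb457 = 0xf5a5
+ 0xbb2e = 0xb0d4
+ 0x65cf = 0x16a4
One's complement: ~0x16a4
Checksum = 0xe95b


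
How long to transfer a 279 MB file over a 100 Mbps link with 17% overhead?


Effective throughput = 100 * (1 - 17/100) = 83 Mbps
File size in Mb = 279 * 8 = 2232 Mb
Time = 2232 / 83
Time = 26.8916 seconds


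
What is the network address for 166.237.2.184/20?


IP:   10100110.11101101.00000010.10111000
Mask: 11111111.11111111.11110000.00000000
AND operation:
Net:  10100110.11101101.00000000.00000000
Network: 166.237.0.0/20


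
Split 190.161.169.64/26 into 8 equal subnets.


New prefix = 26 + 3 = 29
Each subnet has 8 addresses
  190.161.169.64/29
  190.161.169.72/29
  190.161.169.80/29
  190.161.169.88/29
  190.161.169.96/29
  190.161.169.104/29
  190.161.169.112/29
  190.161.169.120/29
Subnets: 190.161.169.64/29, 190.161.169.72/29, 190.161.169.80/29, 190.161.169.88/29, 190.161.169.96/29, 190.161.169.104/29, 190.161.169.112/29, 190.161.169.120/29


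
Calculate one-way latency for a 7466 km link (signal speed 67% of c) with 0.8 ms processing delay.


Speed = 0.67 * 3e5 km/s = 201000 km/s
Propagation delay = 7466 / 201000 = 0.0371 s = 37.1443 ms
Processing delay = 0.8 ms
Total one-way latency = 37.9443 ms


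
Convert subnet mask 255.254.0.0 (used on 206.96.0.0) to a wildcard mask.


Subnet mask: 255.254.0.0
Wildcard = 255.255.255.255 - subnet mask
255 - 255 = 0
255 - 254 = 1
255 - 0 = 255
255 - 0 = 255
Wildcard: 0.1.255.255


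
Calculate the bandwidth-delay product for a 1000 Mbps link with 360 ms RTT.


BDP = bandwidth * RTT
= 1000 Mbps * 360 ms
= 1000 * 1e6 * 360 / 1000 bits
= 360000000 bits
= 45000000 bytes
= 43945.3125 KB
BDP = 360000000 bits (45000000 bytes)


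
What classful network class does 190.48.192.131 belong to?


First octet: 190
Binary: 10111110
10xxxxxx -> Class B (128-191)
Class B, default mask 255.255.0.0 (/16)


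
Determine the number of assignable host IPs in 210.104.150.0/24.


Host bits = 32 - 24 = 8
Total addresses = 2^8 = 256
Usable = total - 2 (network and broadcast)
Usable hosts: 254


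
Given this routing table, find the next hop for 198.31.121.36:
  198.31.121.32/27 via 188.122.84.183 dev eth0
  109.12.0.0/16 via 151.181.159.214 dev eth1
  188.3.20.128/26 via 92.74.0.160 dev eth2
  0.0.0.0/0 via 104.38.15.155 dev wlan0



Longest prefix match for 198.31.121.36:
  /27 198.31.121.32: MATCH
  /16 109.12.0.0: no
  /26 188.3.20.128: no
  /0 0.0.0.0: MATCH
Selected: next-hop 188.122.84.183 via eth0 (matched /27)


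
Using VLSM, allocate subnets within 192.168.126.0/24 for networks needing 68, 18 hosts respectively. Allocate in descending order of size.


68 hosts -> /25 (126 usable): 192.168.126.0/25
18 hosts -> /27 (30 usable): 192.168.126.128/27
Allocation: 192.168.126.0/25 (68 hosts, 126 usable); 192.168.126.128/27 (18 hosts, 30 usable)


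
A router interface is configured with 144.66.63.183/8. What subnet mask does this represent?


/8 means 8 network bits, 24 host bits
Binary: 11111111000000000000000000000000
Mask: 255.0.0.0


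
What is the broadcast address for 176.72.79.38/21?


Network: 176.72.72.0/21
Host bits = 11
Set all host bits to 1:
Broadcast: 176.72.79.255


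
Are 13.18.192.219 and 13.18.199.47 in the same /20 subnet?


Mask: 255.255.240.0
13.18.192.219 AND mask = 13.18.192.0
13.18.199.47 AND mask = 13.18.192.0
Yes, same subnet (13.18.192.0)


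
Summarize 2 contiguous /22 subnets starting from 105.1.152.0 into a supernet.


Original prefix: /22
Number of subnets: 2 = 2^1
New prefix = 22 - 1 = 21
Supernet: 105.1.152.0/21


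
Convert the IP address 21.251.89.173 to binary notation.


21 = 00010101
251 = 11111011
89 = 01011001
173 = 10101101
Binary: 00010101.11111011.01011001.10101101


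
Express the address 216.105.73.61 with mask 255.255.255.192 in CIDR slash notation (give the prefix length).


Binary: 11111111.11111111.11111111.11000000
Count leading 1s
Prefix: /26


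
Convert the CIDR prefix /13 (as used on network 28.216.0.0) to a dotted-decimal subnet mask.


/13 means 13 network bits, 19 host bits
Binary: 11111111111110000000000000000000
Mask: 255.248.0.0


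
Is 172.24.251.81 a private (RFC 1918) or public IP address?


RFC 1918 private ranges:
  10.0.0.0/8 (10.0.0.0 - 10.255.255.255)
  172.16.0.0/12 (172.16.0.0 - 172.31.255.255)
  192.168.0.0/16 (192.168.0.0 - 192.168.255.255)
Private (in 172.16.0.0/12)


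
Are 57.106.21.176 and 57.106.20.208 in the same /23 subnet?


Mask: 255.255.254.0
57.106.21.176 AND mask = 57.106.20.0
57.106.20.208 AND mask = 57.106.20.0
Yes, same subnet (57.106.20.0)


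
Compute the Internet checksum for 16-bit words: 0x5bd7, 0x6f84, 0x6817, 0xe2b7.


Sum all words (with carry folding):
+ 0x5bd7 = 0x5bd7
+ 0x6f84 = 0xcb5b
+ 0x6817 = 0x3373
+ 0xe2b7 = 0x162b
One's complement: ~0x162b
Checksum = 0xe9d4


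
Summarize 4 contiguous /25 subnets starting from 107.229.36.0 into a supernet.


Original prefix: /25
Number of subnets: 4 = 2^2
New prefix = 25 - 2 = 23
Supernet: 107.229.36.0/23


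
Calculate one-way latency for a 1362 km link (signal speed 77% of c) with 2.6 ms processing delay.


Speed = 0.77 * 3e5 km/s = 231000 km/s
Propagation delay = 1362 / 231000 = 0.0059 s = 5.8961 ms
Processing delay = 2.6 ms
Total one-way latency = 8.4961 ms


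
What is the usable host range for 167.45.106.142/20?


Network: 167.45.96.0
Broadcast: 167.45.111.255
First usable = network + 1
Last usable = broadcast - 1
Range: 167.45.96.1 to 167.45.111.254


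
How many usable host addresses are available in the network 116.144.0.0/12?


Host bits = 32 - 12 = 20
Total addresses = 2^20 = 1048576
Usable = total - 2 (network and broadcast)
Usable hosts: 1048574


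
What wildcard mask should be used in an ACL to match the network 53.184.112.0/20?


Subnet mask: 255.255.240.0
Wildcard = 255.255.255.255 - subnet mask
255 - 255 = 0
255 - 255 = 0
255 - 240 = 15
255 - 0 = 255
Wildcard: 0.0.15.255


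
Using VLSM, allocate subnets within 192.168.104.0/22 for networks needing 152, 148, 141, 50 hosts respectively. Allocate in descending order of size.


152 hosts -> /24 (254 usable): 192.168.104.0/24
148 hosts -> /24 (254 usable): 192.168.105.0/24
141 hosts -> /24 (254 usable): 192.168.106.0/24
50 hosts -> /26 (62 usable): 192.168.107.0/26
Allocation: 192.168.104.0/24 (152 hosts, 254 usable); 192.168.105.0/24 (148 hosts, 254 usable); 192.168.106.0/24 (141 hosts, 254 usable); 192.168.107.0/26 (50 hosts, 62 usable)


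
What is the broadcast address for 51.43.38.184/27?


Network: 51.43.38.160/27
Host bits = 5
Set all host bits to 1:
Broadcast: 51.43.38.191


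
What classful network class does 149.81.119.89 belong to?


First octet: 149
Binary: 10010101
10xxxxxx -> Class B (128-191)
Class B, default mask 255.255.0.0 (/16)


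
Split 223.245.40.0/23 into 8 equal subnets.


New prefix = 23 + 3 = 26
Each subnet has 64 addresses
  223.245.40.0/26
  223.245.40.64/26
  223.245.40.128/26
  223.245.40.192/26
  223.245.41.0/26
  223.245.41.64/26
  223.245.41.128/26
  223.245.41.192/26
Subnets: 223.245.40.0/26, 223.245.40.64/26, 223.245.40.128/26, 223.245.40.192/26, 223.245.41.0/26, 223.245.41.64/26, 223.245.41.128/26, 223.245.41.192/26


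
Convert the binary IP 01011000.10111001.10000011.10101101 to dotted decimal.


01011000 = 88
10111001 = 185
10000011 = 131
10101101 = 173
IP: 88.185.131.173


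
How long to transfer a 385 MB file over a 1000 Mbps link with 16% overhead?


Effective throughput = 1000 * (1 - 16/100) = 840 Mbps
File size in Mb = 385 * 8 = 3080 Mb
Time = 3080 / 840
Time = 3.6667 seconds


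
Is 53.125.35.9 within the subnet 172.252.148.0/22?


Subnet network: 172.252.148.0
Test IP AND mask: 53.125.32.0
No, 53.125.35.9 is not in 172.252.148.0/22


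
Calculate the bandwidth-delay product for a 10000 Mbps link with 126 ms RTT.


BDP = bandwidth * RTT
= 10000 Mbps * 126 ms
= 10000 * 1e6 * 126 / 1000 bits
= 1260000000 bits
= 157500000 bytes
= 153808.5938 KB
BDP = 1260000000 bits (157500000 bytes)


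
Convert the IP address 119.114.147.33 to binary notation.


119 = 01110111
114 = 01110010
147 = 10010011
33 = 00100001
Binary: 01110111.01110010.10010011.00100001


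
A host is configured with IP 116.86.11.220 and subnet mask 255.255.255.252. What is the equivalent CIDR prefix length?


Binary: 11111111.11111111.11111111.11111100
Count leading 1s
Prefix: /30


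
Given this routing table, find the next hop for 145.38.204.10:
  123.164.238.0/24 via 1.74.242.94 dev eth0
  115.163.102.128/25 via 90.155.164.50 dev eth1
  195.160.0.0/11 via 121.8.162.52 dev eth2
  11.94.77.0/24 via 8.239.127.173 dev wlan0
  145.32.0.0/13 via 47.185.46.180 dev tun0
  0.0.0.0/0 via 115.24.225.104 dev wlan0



Longest prefix match for 145.38.204.10:
  /24 123.164.238.0: no
  /25 115.163.102.128: no
  /11 195.160.0.0: no
  /24 11.94.77.0: no
  /13 145.32.0.0: MATCH
  /0 0.0.0.0: MATCH
Selected: next-hop 47.185.46.180 via tun0 (matched /13)


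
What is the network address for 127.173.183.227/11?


IP:   01111111.10101101.10110111.11100011
Mask: 11111111.11100000.00000000.00000000
AND operation:
Net:  01111111.10100000.00000000.00000000
Network: 127.160.0.0/11


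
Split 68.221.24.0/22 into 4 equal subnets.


New prefix = 22 + 2 = 24
Each subnet has 256 addresses
  68.221.24.0/24
  68.221.25.0/24
  68.221.26.0/24
  68.221.27.0/24
Subnets: 68.221.24.0/24, 68.221.25.0/24, 68.221.26.0/24, 68.221.27.0/24


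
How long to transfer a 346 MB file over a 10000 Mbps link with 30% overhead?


Effective throughput = 10000 * (1 - 30/100) = 7000 Mbps
File size in Mb = 346 * 8 = 2768 Mb
Time = 2768 / 7000
Time = 0.3954 seconds


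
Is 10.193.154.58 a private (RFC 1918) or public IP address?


RFC 1918 private ranges:
  10.0.0.0/8 (10.0.0.0 - 10.255.255.255)
  172.16.0.0/12 (172.16.0.0 - 172.31.255.255)
  192.168.0.0/16 (192.168.0.0 - 192.168.255.255)
Private (in 10.0.0.0/8)


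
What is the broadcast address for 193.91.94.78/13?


Network: 193.88.0.0/13
Host bits = 19
Set all host bits to 1:
Broadcast: 193.95.255.255


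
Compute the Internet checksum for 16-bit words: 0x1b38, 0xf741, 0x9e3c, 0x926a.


Sum all words (with carry folding):
+ 0x1b38 = 0x1b38
+ 0xf741 = 0x127a
+ 0x9e3c = 0xb0b6
+ 0x926a = 0x4321
One's complement: ~0x4321
Checksum = 0xbcde


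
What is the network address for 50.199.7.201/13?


IP:   00110010.11000111.00000111.11001001
Mask: 11111111.11111000.00000000.00000000
AND operation:
Net:  00110010.11000000.00000000.00000000
Network: 50.192.0.0/13


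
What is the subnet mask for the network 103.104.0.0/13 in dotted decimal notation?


/13 means 13 network bits, 19 host bits
Binary: 11111111111110000000000000000000
Mask: 255.248.0.0


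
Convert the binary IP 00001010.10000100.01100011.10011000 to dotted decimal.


00001010 = 10
10000100 = 132
01100011 = 99
10011000 = 152
IP: 10.132.99.152


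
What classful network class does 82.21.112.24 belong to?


First octet: 82
Binary: 01010010
0xxxxxxx -> Class A (1-126)
Class A, default mask 255.0.0.0 (/8)


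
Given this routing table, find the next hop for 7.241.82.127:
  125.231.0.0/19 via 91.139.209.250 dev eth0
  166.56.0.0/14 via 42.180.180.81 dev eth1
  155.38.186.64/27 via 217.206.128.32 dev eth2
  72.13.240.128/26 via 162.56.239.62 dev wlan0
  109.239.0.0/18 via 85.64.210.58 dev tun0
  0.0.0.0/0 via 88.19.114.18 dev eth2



Longest prefix match for 7.241.82.127:
  /19 125.231.0.0: no
  /14 166.56.0.0: no
  /27 155.38.186.64: no
  /26 72.13.240.128: no
  /18 109.239.0.0: no
  /0 0.0.0.0: MATCH
Selected: next-hop 88.19.114.18 via eth2 (matched /0)


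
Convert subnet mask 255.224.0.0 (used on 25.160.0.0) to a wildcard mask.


Subnet mask: 255.224.0.0
Wildcard = 255.255.255.255 - subnet mask
255 - 255 = 0
255 - 224 = 31
255 - 0 = 255
255 - 0 = 255
Wildcard: 0.31.255.255


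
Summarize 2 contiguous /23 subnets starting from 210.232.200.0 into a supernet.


Original prefix: /23
Number of subnets: 2 = 2^1
New prefix = 23 - 1 = 22
Supernet: 210.232.200.0/22


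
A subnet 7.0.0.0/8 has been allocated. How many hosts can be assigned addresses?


Host bits = 32 - 8 = 24
Total addresses = 2^24 = 16777216
Usable = total - 2 (network and broadcast)
Usable hosts: 16777214


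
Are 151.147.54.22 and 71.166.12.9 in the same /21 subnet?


Mask: 255.255.248.0
151.147.54.22 AND mask = 151.147.48.0
71.166.12.9 AND mask = 71.166.8.0
No, different subnets (151.147.48.0 vs 71.166.8.0)


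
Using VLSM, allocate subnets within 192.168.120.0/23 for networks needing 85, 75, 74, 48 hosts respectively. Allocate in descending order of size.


85 hosts -> /25 (126 usable): 192.168.120.0/25
75 hosts -> /25 (126 usable): 192.168.120.128/25
74 hosts -> /25 (126 usable): 192.168.121.0/25
48 hosts -> /26 (62 usable): 192.168.121.128/26
Allocation: 192.168.120.0/25 (85 hosts, 126 usable); 192.168.120.128/25 (75 hosts, 126 usable); 192.168.121.0/25 (74 hosts, 126 usable); 192.168.121.128/26 (48 hosts, 62 usable)


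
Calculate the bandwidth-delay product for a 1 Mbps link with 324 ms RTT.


BDP = bandwidth * RTT
= 1 Mbps * 324 ms
= 1 * 1e6 * 324 / 1000 bits
= 324000 bits
= 40500 bytes
= 39.5508 KB
BDP = 324000 bits (40500 bytes)


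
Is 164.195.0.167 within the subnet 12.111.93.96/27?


Subnet network: 12.111.93.96
Test IP AND mask: 164.195.0.160
No, 164.195.0.167 is not in 12.111.93.96/27


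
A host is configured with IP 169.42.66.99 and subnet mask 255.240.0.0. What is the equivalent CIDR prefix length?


Binary: 11111111.11110000.00000000.00000000
Count leading 1s
Prefix: /12


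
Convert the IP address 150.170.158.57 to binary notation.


150 = 10010110
170 = 10101010
158 = 10011110
57 = 00111001
Binary: 10010110.10101010.10011110.00111001


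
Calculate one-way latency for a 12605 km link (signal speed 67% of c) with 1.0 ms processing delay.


Speed = 0.67 * 3e5 km/s = 201000 km/s
Propagation delay = 12605 / 201000 = 0.0627 s = 62.7114 ms
Processing delay = 1.0 ms
Total one-way latency = 63.7114 ms


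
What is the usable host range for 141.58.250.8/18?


Network: 141.58.192.0
Broadcast: 141.58.255.255
First usable = network + 1
Last usable = broadcast - 1
Range: 141.58.192.1 to 141.58.255.254


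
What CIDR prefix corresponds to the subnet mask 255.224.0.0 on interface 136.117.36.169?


Binary: 11111111.11100000.00000000.00000000
Count leading 1s
Prefix: /11


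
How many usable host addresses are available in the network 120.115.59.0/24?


Host bits = 32 - 24 = 8
Total addresses = 2^8 = 256
Usable = total - 2 (network and broadcast)
Usable hosts: 254


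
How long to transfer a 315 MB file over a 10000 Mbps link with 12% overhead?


Effective throughput = 10000 * (1 - 12/100) = 8800 Mbps
File size in Mb = 315 * 8 = 2520 Mb
Time = 2520 / 8800
Time = 0.2864 seconds


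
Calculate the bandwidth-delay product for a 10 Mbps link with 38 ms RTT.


BDP = bandwidth * RTT
= 10 Mbps * 38 ms
= 10 * 1e6 * 38 / 1000 bits
= 380000 bits
= 47500 bytes
= 46.3867 KB
BDP = 380000 bits (47500 bytes)


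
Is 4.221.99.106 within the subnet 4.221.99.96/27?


Subnet network: 4.221.99.96
Test IP AND mask: 4.221.99.96
Yes, 4.221.99.106 is in 4.221.99.96/27


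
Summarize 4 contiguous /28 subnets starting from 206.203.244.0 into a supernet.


Original prefix: /28
Number of subnets: 4 = 2^2
New prefix = 28 - 2 = 26
Supernet: 206.203.244.0/26


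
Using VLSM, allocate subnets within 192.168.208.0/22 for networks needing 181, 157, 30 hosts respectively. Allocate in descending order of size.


181 hosts -> /24 (254 usable): 192.168.208.0/24
157 hosts -> /24 (254 usable): 192.168.209.0/24
30 hosts -> /27 (30 usable): 192.168.210.0/27
Allocation: 192.168.208.0/24 (181 hosts, 254 usable); 192.168.209.0/24 (157 hosts, 254 usable); 192.168.210.0/27 (30 hosts, 30 usable)


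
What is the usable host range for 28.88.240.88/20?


Network: 28.88.240.0
Broadcast: 28.88.255.255
First usable = network + 1
Last usable = broadcast - 1
Range: 28.88.240.1 to 28.88.255.254


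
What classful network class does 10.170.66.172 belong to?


First octet: 10
Binary: 00001010
0xxxxxxx -> Class A (1-126)
Class A, default mask 255.0.0.0 (/8)


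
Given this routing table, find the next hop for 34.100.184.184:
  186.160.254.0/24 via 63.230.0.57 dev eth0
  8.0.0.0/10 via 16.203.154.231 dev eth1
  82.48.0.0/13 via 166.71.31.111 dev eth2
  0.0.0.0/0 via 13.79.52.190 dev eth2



Longest prefix match for 34.100.184.184:
  /24 186.160.254.0: no
  /10 8.0.0.0: no
  /13 82.48.0.0: no
  /0 0.0.0.0: MATCH
Selected: next-hop 13.79.52.190 via eth2 (matched /0)


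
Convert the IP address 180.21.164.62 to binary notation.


180 = 10110100
21 = 00010101
164 = 10100100
62 = 00111110
Binary: 10110100.00010101.10100100.00111110


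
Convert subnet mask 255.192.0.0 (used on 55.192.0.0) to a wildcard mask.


Subnet mask: 255.192.0.0
Wildcard = 255.255.255.255 - subnet mask
255 - 255 = 0
255 - 192 = 63
255 - 0 = 255
255 - 0 = 255
Wildcard: 0.63.255.255


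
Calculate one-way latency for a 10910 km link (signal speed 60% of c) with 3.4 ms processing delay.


Speed = 0.6 * 3e5 km/s = 180000 km/s
Propagation delay = 10910 / 180000 = 0.0606 s = 60.6111 ms
Processing delay = 3.4 ms
Total one-way latency = 64.0111 ms


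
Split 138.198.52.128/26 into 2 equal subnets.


New prefix = 26 + 1 = 27
Each subnet has 32 addresses
  138.198.52.128/27
  138.198.52.160/27
Subnets: 138.198.52.128/27, 138.198.52.160/27


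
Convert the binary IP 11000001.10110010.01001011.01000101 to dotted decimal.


11000001 = 193
10110010 = 178
01001011 = 75
01000101 = 69
IP: 193.178.75.69


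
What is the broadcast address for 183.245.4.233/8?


Network: 183.0.0.0/8
Host bits = 24
Set all host bits to 1:
Broadcast: 183.255.255.255


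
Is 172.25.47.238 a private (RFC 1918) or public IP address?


RFC 1918 private ranges:
  10.0.0.0/8 (10.0.0.0 - 10.255.255.255)
  172.16.0.0/12 (172.16.0.0 - 172.31.255.255)
  192.168.0.0/16 (192.168.0.0 - 192.168.255.255)
Private (in 172.16.0.0/12)


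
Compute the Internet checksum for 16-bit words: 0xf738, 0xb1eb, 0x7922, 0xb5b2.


Sum all words (with carry folding):
+ 0xf738 = 0xf738
+ 0xb1eb = 0xa924
+ 0x7922 = 0x2247
+ 0xb5b2 = 0xd7f9
One's complement: ~0xd7f9
Checksum = 0x2806


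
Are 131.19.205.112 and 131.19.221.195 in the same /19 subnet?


Mask: 255.255.224.0
131.19.205.112 AND mask = 131.19.192.0
131.19.221.195 AND mask = 131.19.192.0
Yes, same subnet (131.19.192.0)


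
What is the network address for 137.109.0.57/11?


IP:   10001001.01101101.00000000.00111001
Mask: 11111111.11100000.00000000.00000000
AND operation:
Net:  10001001.01100000.00000000.00000000
Network: 137.96.0.0/11


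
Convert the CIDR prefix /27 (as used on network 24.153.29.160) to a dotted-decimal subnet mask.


/27 means 27 network bits, 5 host bits
Binary: 11111111111111111111111111100000
Mask: 255.255.255.224


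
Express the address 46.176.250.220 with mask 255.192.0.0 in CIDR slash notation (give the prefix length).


Binary: 11111111.11000000.00000000.00000000
Count leading 1s
Prefix: /10


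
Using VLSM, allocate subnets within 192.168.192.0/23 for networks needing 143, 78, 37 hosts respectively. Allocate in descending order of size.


143 hosts -> /24 (254 usable): 192.168.192.0/24
78 hosts -> /25 (126 usable): 192.168.193.0/25
37 hosts -> /26 (62 usable): 192.168.193.128/26
Allocation: 192.168.192.0/24 (143 hosts, 254 usable); 192.168.193.0/25 (78 hosts, 126 usable); 192.168.193.128/26 (37 hosts, 62 usable)


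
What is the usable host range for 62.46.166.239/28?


Network: 62.46.166.224
Broadcast: 62.46.166.239
First usable = network + 1
Last usable = broadcast - 1
Range: 62.46.166.225 to 62.46.166.238


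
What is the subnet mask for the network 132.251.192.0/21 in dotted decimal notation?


/21 means 21 network bits, 11 host bits
Binary: 11111111111111111111100000000000
Mask: 255.255.248.0


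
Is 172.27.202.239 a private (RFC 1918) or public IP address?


RFC 1918 private ranges:
  10.0.0.0/8 (10.0.0.0 - 10.255.255.255)
  172.16.0.0/12 (172.16.0.0 - 172.31.255.255)
  192.168.0.0/16 (192.168.0.0 - 192.168.255.255)
Private (in 172.16.0.0/12)


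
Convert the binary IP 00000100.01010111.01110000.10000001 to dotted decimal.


00000100 = 4
01010111 = 87
01110000 = 112
10000001 = 129
IP: 4.87.112.129


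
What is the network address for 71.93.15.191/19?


IP:   01000111.01011101.00001111.10111111
Mask: 11111111.11111111.11100000.00000000
AND operation:
Net:  01000111.01011101.00000000.00000000
Network: 71.93.0.0/19


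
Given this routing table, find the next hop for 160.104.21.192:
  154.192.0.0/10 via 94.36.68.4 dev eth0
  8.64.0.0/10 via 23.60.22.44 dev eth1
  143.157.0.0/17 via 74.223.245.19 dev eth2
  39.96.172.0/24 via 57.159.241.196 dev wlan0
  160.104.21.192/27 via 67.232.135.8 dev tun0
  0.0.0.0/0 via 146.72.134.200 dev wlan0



Longest prefix match for 160.104.21.192:
  /10 154.192.0.0: no
  /10 8.64.0.0: no
  /17 143.157.0.0: no
  /24 39.96.172.0: no
  /27 160.104.21.192: MATCH
  /0 0.0.0.0: MATCH
Selected: next-hop 67.232.135.8 via tun0 (matched /27)


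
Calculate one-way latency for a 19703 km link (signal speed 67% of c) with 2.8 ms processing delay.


Speed = 0.67 * 3e5 km/s = 201000 km/s
Propagation delay = 19703 / 201000 = 0.098 s = 98.0249 ms
Processing delay = 2.8 ms
Total one-way latency = 100.8249 ms


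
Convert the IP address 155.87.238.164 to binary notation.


155 = 10011011
87 = 01010111
238 = 11101110
164 = 10100100
Binary: 10011011.01010111.11101110.10100100


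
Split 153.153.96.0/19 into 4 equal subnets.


New prefix = 19 + 2 = 21
Each subnet has 2048 addresses
  153.153.96.0/21
  153.153.104.0/21
  153.153.112.0/21
  153.153.120.0/21
Subnets: 153.153.96.0/21, 153.153.104.0/21, 153.153.112.0/21, 153.153.120.0/21


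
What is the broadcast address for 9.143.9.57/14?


Network: 9.140.0.0/14
Host bits = 18
Set all host bits to 1:
Broadcast: 9.143.255.255


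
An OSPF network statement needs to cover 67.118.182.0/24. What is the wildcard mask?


Subnet mask: 255.255.255.0
Wildcard = 255.255.255.255 - subnet mask
255 - 255 = 0
255 - 255 = 0
255 - 255 = 0
255 - 0 = 255
Wildcard: 0.0.0.255


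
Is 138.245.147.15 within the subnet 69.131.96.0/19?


Subnet network: 69.131.96.0
Test IP AND mask: 138.245.128.0
No, 138.245.147.15 is not in 69.131.96.0/19


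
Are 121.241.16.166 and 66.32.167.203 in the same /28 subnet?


Mask: 255.255.255.240
121.241.16.166 AND mask = 121.241.16.160
66.32.167.203 AND mask = 66.32.167.192
No, different subnets (121.241.16.160 vs 66.32.167.192)


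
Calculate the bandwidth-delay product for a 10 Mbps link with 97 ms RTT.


BDP = bandwidth * RTT
= 10 Mbps * 97 ms
= 10 * 1e6 * 97 / 1000 bits
= 970000 bits
= 121250 bytes
= 118.4082 KB
BDP = 970000 bits (121250 bytes)


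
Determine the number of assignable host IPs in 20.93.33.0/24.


Host bits = 32 - 24 = 8
Total addresses = 2^8 = 256
Usable = total - 2 (network and broadcast)
Usable hosts: 254


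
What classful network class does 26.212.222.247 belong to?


First octet: 26
Binary: 00011010
0xxxxxxx -> Class A (1-126)
Class A, default mask 255.0.0.0 (/8)


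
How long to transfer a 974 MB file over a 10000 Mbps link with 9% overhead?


Effective throughput = 10000 * (1 - 9/100) = 9100 Mbps
File size in Mb = 974 * 8 = 7792 Mb
Time = 7792 / 9100
Time = 0.8563 seconds


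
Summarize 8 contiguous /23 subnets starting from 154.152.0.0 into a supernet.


Original prefix: /23
Number of subnets: 8 = 2^3
New prefix = 23 - 3 = 20
Supernet: 154.152.0.0/20


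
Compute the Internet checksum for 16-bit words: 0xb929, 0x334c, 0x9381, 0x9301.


Sum all words (with carry folding):
+ 0xb929 = 0xb929
+ 0x334c = 0xec75
+ 0x9381 = 0x7ff7
+ 0x9301 = 0x12f9
One's complement: ~0x12f9
Checksum = 0xed06


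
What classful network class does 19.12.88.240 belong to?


First octet: 19
Binary: 00010011
0xxxxxxx -> Class A (1-126)
Class A, default mask 255.0.0.0 (/8)


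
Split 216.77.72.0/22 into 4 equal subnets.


New prefix = 22 + 2 = 24
Each subnet has 256 addresses
  216.77.72.0/24
  216.77.73.0/24
  216.77.74.0/24
  216.77.75.0/24
Subnets: 216.77.72.0/24, 216.77.73.0/24, 216.77.74.0/24, 216.77.75.0/24


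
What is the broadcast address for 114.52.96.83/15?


Network: 114.52.0.0/15
Host bits = 17
Set all host bits to 1:
Broadcast: 114.53.255.255


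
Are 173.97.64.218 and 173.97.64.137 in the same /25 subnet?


Mask: 255.255.255.128
173.97.64.218 AND mask = 173.97.64.128
173.97.64.137 AND mask = 173.97.64.128
Yes, same subnet (173.97.64.128)


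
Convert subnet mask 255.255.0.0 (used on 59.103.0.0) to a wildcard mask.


Subnet mask: 255.255.0.0
Wildcard = 255.255.255.255 - subnet mask
255 - 255 = 0
255 - 255 = 0
255 - 0 = 255
255 - 0 = 255
Wildcard: 0.0.255.255


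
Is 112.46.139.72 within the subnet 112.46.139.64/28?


Subnet network: 112.46.139.64
Test IP AND mask: 112.46.139.64
Yes, 112.46.139.72 is in 112.46.139.64/28


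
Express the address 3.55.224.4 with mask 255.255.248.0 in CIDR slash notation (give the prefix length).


Binary: 11111111.11111111.11111000.00000000
Count leading 1s
Prefix: /21


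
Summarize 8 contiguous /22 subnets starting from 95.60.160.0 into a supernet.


Original prefix: /22
Number of subnets: 8 = 2^3
New prefix = 22 - 3 = 19
Supernet: 95.60.160.0/19


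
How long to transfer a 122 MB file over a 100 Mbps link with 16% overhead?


Effective throughput = 100 * (1 - 16/100) = 84 Mbps
File size in Mb = 122 * 8 = 976 Mb
Time = 976 / 84
Time = 11.619 seconds


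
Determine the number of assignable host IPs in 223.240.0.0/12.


Host bits = 32 - 12 = 20
Total addresses = 2^20 = 1048576
Usable = total - 2 (network and broadcast)
Usable hosts: 1048574


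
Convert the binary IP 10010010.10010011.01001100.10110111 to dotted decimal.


10010010 = 146
10010011 = 147
01001100 = 76
10110111 = 183
IP: 146.147.76.183


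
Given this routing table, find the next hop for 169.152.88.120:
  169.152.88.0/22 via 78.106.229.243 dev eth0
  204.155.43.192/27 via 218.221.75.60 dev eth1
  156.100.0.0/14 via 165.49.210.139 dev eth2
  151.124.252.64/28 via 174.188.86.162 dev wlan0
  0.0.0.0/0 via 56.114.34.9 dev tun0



Longest prefix match for 169.152.88.120:
  /22 169.152.88.0: MATCH
  /27 204.155.43.192: no
  /14 156.100.0.0: no
  /28 151.124.252.64: no
  /0 0.0.0.0: MATCH
Selected: next-hop 78.106.229.243 via eth0 (matched /22)


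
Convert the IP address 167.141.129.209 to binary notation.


167 = 10100111
141 = 10001101
129 = 10000001
209 = 11010001
Binary: 10100111.10001101.10000001.11010001


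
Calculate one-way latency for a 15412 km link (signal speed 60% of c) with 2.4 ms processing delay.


Speed = 0.6 * 3e5 km/s = 180000 km/s
Propagation delay = 15412 / 180000 = 0.0856 s = 85.6222 ms
Processing delay = 2.4 ms
Total one-way latency = 88.0222 ms


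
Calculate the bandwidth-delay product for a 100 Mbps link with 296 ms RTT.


BDP = bandwidth * RTT
= 100 Mbps * 296 ms
= 100 * 1e6 * 296 / 1000 bits
= 29600000 bits
= 3700000 bytes
= 3613.2812 KB
BDP = 29600000 bits (3700000 bytes)


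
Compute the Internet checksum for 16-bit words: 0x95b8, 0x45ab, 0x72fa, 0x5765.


Sum all words (with carry folding):
+ 0x95b8 = 0x95b8
+ 0x45ab = 0xdb63
+ 0x72fa = 0x4e5e
+ 0x5765 = 0xa5c3
One's complement: ~0xa5c3
Checksum = 0x5a3c


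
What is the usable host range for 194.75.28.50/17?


Network: 194.75.0.0
Broadcast: 194.75.127.255
First usable = network + 1
Last usable = broadcast - 1
Range: 194.75.0.1 to 194.75.127.254


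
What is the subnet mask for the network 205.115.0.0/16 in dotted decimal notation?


/16 means 16 network bits, 16 host bits
Binary: 11111111111111110000000000000000
Mask: 255.255.0.0


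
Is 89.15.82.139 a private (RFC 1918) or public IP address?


RFC 1918 private ranges:
  10.0.0.0/8 (10.0.0.0 - 10.255.255.255)
  172.16.0.0/12 (172.16.0.0 - 172.31.255.255)
  192.168.0.0/16 (192.168.0.0 - 192.168.255.255)
Public (not in any RFC 1918 range)


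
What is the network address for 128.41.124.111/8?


IP:   10000000.00101001.01111100.01101111
Mask: 11111111.00000000.00000000.00000000
AND operation:
Net:  10000000.00000000.00000000.00000000
Network: 128.0.0.0/8


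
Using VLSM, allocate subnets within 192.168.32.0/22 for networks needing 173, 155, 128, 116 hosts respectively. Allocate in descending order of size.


173 hosts -> /24 (254 usable): 192.168.32.0/24
155 hosts -> /24 (254 usable): 192.168.33.0/24
128 hosts -> /24 (254 usable): 192.168.34.0/24
116 hosts -> /25 (126 usable): 192.168.35.0/25
Allocation: 192.168.32.0/24 (173 hosts, 254 usable); 192.168.33.0/24 (155 hosts, 254 usable); 192.168.34.0/24 (128 hosts, 254 usable); 192.168.35.0/25 (116 hosts, 126 usable)


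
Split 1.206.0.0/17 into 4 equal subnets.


New prefix = 17 + 2 = 19
Each subnet has 8192 addresses
  1.206.0.0/19
  1.206.32.0/19
  1.206.64.0/19
  1.206.96.0/19
Subnets: 1.206.0.0/19, 1.206.32.0/19, 1.206.64.0/19, 1.206.96.0/19


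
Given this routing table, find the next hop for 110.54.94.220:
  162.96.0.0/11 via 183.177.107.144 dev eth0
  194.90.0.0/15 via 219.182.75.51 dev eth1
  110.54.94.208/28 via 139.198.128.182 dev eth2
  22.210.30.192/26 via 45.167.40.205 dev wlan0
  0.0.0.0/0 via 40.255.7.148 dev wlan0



Longest prefix match for 110.54.94.220:
  /11 162.96.0.0: no
  /15 194.90.0.0: no
  /28 110.54.94.208: MATCH
  /26 22.210.30.192: no
  /0 0.0.0.0: MATCH
Selected: next-hop 139.198.128.182 via eth2 (matched /28)


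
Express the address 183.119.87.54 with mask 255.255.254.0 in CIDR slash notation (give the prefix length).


Binary: 11111111.11111111.11111110.00000000
Count leading 1s
Prefix: /23


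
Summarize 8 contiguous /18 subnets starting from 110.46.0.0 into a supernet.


Original prefix: /18
Number of subnets: 8 = 2^3
New prefix = 18 - 3 = 15
Supernet: 110.46.0.0/15


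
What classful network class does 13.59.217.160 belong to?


First octet: 13
Binary: 00001101
0xxxxxxx -> Class A (1-126)
Class A, default mask 255.0.0.0 (/8)


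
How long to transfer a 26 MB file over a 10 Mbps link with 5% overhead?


Effective throughput = 10 * (1 - 5/100) = 9.5 Mbps
File size in Mb = 26 * 8 = 208 Mb
Time = 208 / 9.5
Time = 21.8947 seconds


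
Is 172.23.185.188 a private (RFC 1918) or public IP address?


RFC 1918 private ranges:
  10.0.0.0/8 (10.0.0.0 - 10.255.255.255)
  172.16.0.0/12 (172.16.0.0 - 172.31.255.255)
  192.168.0.0/16 (192.168.0.0 - 192.168.255.255)
Private (in 172.16.0.0/12)


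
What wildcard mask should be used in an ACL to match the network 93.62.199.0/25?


Subnet mask: 255.255.255.128
Wildcard = 255.255.255.255 - subnet mask
255 - 255 = 0
255 - 255 = 0
255 - 255 = 0
255 - 128 = 127
Wildcard: 0.0.0.127


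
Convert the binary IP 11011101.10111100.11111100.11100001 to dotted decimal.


11011101 = 221
10111100 = 188
11111100 = 252
11100001 = 225
IP: 221.188.252.225


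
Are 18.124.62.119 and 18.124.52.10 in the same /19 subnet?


Mask: 255.255.224.0
18.124.62.119 AND mask = 18.124.32.0
18.124.52.10 AND mask = 18.124.32.0
Yes, same subnet (18.124.32.0)


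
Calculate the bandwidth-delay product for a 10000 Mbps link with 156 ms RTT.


BDP = bandwidth * RTT
= 10000 Mbps * 156 ms
= 10000 * 1e6 * 156 / 1000 bits
= 1560000000 bits
= 195000000 bytes
= 190429.6875 KB
BDP = 1560000000 bits (195000000 bytes)


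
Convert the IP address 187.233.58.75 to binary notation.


187 = 10111011
233 = 11101001
58 = 00111010
75 = 01001011
Binary: 10111011.11101001.00111010.01001011


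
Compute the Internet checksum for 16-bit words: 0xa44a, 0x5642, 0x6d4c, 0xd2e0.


Sum all words (with carry folding):
+ 0xa44a = 0xa44a
+ 0x5642 = 0xfa8c
+ 0x6d4c = 0x67d9
+ 0xd2e0 = 0x3aba
One's complement: ~0x3aba
Checksum = 0xc545


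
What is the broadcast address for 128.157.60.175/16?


Network: 128.157.0.0/16
Host bits = 16
Set all host bits to 1:
Broadcast: 128.157.255.255


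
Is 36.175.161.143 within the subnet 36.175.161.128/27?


Subnet network: 36.175.161.128
Test IP AND mask: 36.175.161.128
Yes, 36.175.161.143 is in 36.175.161.128/27


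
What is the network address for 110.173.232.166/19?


IP:   01101110.10101101.11101000.10100110
Mask: 11111111.11111111.11100000.00000000
AND operation:
Net:  01101110.10101101.11100000.00000000
Network: 110.173.224.0/19


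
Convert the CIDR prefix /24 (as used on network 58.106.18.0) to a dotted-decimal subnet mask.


/24 means 24 network bits, 8 host bits
Binary: 11111111111111111111111100000000
Mask: 255.255.255.0


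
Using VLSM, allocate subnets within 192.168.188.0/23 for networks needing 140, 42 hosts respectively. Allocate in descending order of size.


140 hosts -> /24 (254 usable): 192.168.188.0/24
42 hosts -> /26 (62 usable): 192.168.189.0/26
Allocation: 192.168.188.0/24 (140 hosts, 254 usable); 192.168.189.0/26 (42 hosts, 62 usable)


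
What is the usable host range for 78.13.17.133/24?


Network: 78.13.17.0
Broadcast: 78.13.17.255
First usable = network + 1
Last usable = broadcast - 1
Range: 78.13.17.1 to 78.13.17.254


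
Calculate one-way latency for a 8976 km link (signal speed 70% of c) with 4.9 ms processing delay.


Speed = 0.7 * 3e5 km/s = 210000 km/s
Propagation delay = 8976 / 210000 = 0.0427 s = 42.7429 ms
Processing delay = 4.9 ms
Total one-way latency = 47.6429 ms


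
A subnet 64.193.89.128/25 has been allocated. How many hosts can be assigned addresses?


Host bits = 32 - 25 = 7
Total addresses = 2^7 = 128
Usable = total - 2 (network and broadcast)
Usable hosts: 126


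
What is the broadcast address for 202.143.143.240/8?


Network: 202.0.0.0/8
Host bits = 24
Set all host bits to 1:
Broadcast: 202.255.255.255
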